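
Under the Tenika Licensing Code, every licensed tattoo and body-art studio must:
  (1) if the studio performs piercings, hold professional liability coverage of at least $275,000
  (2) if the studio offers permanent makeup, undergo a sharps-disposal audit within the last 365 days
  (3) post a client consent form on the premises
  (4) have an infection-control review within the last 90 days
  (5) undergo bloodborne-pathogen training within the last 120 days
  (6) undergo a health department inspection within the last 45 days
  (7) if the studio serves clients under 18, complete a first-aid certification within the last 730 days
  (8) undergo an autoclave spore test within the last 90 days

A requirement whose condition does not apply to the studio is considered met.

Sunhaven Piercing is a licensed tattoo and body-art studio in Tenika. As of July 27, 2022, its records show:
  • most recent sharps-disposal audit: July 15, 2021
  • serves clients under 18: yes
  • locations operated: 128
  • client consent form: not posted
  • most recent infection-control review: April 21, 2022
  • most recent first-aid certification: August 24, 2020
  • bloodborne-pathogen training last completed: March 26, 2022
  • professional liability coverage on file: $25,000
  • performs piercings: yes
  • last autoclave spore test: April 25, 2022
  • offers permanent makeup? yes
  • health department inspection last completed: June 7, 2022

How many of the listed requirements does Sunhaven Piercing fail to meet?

1. condition 'performs piercings' holds; professional liability coverage $25,000 < $275,000 → not met
2. condition 'offers permanent makeup' holds; sharps-disposal audit 377 days ago vs limit 365 → not met
3. client consent form absent → not met
4. infection-control review 97 days ago vs limit 90 → not met
5. bloodborne-pathogen training 123 days ago vs limit 120 → not met
6. health department inspection 50 days ago vs limit 45 → not met
7. condition 'serves clients under 18' holds; first-aid certification 702 days ago vs limit 730 → met
8. autoclave spore test 93 days ago vs limit 90 → not met
Not met: 7 of 8

7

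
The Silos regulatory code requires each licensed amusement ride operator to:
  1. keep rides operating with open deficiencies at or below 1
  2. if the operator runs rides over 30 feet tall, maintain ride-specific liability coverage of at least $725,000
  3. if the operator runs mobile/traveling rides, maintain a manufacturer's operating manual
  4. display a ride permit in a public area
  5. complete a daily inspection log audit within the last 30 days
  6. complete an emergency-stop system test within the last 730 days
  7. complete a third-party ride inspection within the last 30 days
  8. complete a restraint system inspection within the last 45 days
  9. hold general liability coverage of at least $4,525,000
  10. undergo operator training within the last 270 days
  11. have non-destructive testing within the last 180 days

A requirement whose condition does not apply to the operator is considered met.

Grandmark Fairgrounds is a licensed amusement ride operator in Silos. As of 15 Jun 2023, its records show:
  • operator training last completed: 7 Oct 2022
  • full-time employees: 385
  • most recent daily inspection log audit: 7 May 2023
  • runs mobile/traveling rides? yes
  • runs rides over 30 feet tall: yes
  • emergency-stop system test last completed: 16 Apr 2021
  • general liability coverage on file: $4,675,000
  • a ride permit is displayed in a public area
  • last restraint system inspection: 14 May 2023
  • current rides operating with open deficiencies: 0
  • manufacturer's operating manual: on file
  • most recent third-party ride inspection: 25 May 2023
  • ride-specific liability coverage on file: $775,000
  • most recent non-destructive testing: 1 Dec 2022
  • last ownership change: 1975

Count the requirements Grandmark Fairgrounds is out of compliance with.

3

1. rides operating with open deficiencies 0 ≤ 1 → met
2. condition 'runs rides over 30 feet tall' holds; ride-specific liability coverage $775,000 ≥ $725,000 → met
3. condition 'runs mobile/traveling rides' holds; manufacturer's operating manual present → met
4. ride permit present → met
5. daily inspection log audit 39 days ago vs limit 30 → not met
6. emergency-stop system test 790 days ago vs limit 730 → not met
7. third-party ride inspection 21 days ago vs limit 30 → met
8. restraint system inspection 32 days ago vs limit 45 → met
9. general liability coverage $4,675,000 ≥ $4,525,000 → met
10. operator training 251 days ago vs limit 270 → met
11. non-destructive testing 196 days ago vs limit 180 → not met
Not met: 3 of 11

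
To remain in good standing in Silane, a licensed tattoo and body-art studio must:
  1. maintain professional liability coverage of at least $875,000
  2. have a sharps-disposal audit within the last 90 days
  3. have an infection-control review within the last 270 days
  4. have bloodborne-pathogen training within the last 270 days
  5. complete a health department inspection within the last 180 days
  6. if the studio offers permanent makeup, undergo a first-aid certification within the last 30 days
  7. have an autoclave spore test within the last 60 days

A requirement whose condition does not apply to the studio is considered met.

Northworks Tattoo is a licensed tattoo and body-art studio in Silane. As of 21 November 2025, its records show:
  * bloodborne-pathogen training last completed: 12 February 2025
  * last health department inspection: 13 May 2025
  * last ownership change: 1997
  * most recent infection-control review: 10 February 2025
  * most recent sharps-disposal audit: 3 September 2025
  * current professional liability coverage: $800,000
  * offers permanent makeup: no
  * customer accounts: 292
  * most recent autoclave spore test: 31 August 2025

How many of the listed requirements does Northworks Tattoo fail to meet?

5

1. professional liability coverage $800,000 < $875,000 → not met
2. sharps-disposal audit 79 days ago vs limit 90 → met
3. infection-control review 284 days ago vs limit 270 → not met
4. bloodborne-pathogen training 282 days ago vs limit 270 → not met
5. health department inspection 192 days ago vs limit 180 → not met
6. condition 'offers permanent makeup' does not hold → requirement n/a → met
7. autoclave spore test 82 days ago vs limit 60 → not met
Not met: 5 of 7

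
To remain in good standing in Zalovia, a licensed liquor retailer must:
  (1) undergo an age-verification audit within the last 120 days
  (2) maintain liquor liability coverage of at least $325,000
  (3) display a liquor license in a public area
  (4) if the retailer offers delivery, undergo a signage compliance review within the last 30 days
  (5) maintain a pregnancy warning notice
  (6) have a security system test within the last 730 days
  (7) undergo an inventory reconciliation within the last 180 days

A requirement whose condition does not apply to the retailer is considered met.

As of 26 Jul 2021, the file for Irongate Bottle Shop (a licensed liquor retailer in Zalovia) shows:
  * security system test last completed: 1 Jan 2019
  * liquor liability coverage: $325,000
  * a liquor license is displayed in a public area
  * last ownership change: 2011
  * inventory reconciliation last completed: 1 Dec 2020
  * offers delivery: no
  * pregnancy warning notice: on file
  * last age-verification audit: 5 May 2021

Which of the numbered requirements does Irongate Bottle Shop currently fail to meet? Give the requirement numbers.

6, 7

1. age-verification audit 82 days ago vs limit 120 → met
2. liquor liability coverage $325,000 ≥ $325,000 → met
3. liquor license present → met
4. condition 'offers delivery' does not hold → requirement n/a → met
5. pregnancy warning notice present → met
6. security system test 937 days ago vs limit 730 → not met
7. inventory reconciliation 237 days ago vs limit 180 → not met
Not met: 6, 7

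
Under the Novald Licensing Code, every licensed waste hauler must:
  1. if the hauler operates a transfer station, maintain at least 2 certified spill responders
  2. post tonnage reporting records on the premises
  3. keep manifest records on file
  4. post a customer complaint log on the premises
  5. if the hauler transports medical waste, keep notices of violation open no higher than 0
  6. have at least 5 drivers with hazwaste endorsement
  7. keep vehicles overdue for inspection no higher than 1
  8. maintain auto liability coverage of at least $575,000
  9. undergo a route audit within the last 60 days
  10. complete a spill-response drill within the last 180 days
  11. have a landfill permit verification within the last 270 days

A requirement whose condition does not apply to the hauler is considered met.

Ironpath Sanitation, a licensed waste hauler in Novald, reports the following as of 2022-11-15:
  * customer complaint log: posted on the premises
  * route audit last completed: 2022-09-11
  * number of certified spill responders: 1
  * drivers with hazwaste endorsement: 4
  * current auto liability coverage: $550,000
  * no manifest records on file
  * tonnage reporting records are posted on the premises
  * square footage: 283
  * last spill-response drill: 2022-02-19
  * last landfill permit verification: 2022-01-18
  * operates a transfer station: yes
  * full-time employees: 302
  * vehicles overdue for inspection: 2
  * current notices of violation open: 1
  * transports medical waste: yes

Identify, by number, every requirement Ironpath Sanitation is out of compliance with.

1, 3, 5, 6, 7, 8, 9, 10, 11

1. condition 'operates a transfer station' holds; certified spill responders 1 < 2 → not met
2. tonnage reporting records present → met
3. manifest records absent → not met
4. customer complaint log present → met
5. condition 'transports medical waste' holds; notices of violation open 1 > 0 → not met
6. drivers with hazwaste endorsement 4 < 5 → not met
7. vehicles overdue for inspection 2 > 1 → not met
8. auto liability coverage $550,000 < $575,000 → not met
9. route audit 65 days ago vs limit 60 → not met
10. spill-response drill 269 days ago vs limit 180 → not met
11. landfill permit verification 301 days ago vs limit 270 → not met
Not met: 1, 3, 5, 6, 7, 8, 9, 10, 11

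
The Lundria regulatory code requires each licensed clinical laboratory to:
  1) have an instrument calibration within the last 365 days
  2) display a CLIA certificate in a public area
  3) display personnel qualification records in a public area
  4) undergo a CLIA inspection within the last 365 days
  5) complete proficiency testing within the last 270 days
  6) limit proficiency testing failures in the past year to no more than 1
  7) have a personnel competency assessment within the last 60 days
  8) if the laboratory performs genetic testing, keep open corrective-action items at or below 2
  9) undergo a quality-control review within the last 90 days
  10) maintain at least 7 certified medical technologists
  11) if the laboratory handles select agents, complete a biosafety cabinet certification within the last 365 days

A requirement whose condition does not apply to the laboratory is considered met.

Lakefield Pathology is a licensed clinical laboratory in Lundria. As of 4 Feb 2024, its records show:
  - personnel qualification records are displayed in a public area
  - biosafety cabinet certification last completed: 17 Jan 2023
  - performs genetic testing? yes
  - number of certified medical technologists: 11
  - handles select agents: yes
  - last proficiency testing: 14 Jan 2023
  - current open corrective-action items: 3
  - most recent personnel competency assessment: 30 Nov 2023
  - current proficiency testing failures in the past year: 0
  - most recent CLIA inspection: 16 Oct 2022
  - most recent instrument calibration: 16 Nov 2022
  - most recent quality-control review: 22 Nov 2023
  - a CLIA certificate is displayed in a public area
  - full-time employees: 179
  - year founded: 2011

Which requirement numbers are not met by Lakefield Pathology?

1. instrument calibration 445 days ago vs limit 365 → not met
2. CLIA certificate present → met
3. personnel qualification records present → met
4. CLIA inspection 476 days ago vs limit 365 → not met
5. proficiency testing 386 days ago vs limit 270 → not met
6. proficiency testing failures in the past year 0 ≤ 1 → met
7. personnel competency assessment 66 days ago vs limit 60 → not met
8. condition 'performs genetic testing' holds; open corrective-action items 3 > 2 → not met
9. quality-control review 74 days ago vs limit 90 → met
10. certified medical technologists 11 ≥ 7 → met
11. condition 'handles select agents' holds; biosafety cabinet certification 383 days ago vs limit 365 → not met
Not met: 1, 4, 5, 7, 8, 11

1, 4, 5, 7, 8, 11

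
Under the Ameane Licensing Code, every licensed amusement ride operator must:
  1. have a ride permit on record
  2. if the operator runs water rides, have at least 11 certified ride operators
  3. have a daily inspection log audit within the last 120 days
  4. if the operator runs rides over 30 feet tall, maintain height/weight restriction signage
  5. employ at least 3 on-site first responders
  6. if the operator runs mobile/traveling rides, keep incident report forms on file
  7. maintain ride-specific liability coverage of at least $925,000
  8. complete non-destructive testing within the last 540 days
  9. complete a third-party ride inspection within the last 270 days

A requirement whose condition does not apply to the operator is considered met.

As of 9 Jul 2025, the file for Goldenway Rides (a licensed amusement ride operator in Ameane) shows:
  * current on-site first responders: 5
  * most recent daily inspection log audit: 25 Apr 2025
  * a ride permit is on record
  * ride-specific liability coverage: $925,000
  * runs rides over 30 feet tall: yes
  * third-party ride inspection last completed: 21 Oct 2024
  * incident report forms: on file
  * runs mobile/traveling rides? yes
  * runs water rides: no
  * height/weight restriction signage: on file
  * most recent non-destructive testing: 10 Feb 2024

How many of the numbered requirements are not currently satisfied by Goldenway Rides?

0

1. ride permit present → met
2. condition 'runs water rides' does not hold → requirement n/a → met
3. daily inspection log audit 75 days ago vs limit 120 → met
4. condition 'runs rides over 30 feet tall' holds; height/weight restriction signage present → met
5. on-site first responders 5 ≥ 3 → met
6. condition 'runs mobile/traveling rides' holds; incident report forms present → met
7. ride-specific liability coverage $925,000 ≥ $925,000 → met
8. non-destructive testing 515 days ago vs limit 540 → met
9. third-party ride inspection 261 days ago vs limit 270 → met
Not met: 0 of 9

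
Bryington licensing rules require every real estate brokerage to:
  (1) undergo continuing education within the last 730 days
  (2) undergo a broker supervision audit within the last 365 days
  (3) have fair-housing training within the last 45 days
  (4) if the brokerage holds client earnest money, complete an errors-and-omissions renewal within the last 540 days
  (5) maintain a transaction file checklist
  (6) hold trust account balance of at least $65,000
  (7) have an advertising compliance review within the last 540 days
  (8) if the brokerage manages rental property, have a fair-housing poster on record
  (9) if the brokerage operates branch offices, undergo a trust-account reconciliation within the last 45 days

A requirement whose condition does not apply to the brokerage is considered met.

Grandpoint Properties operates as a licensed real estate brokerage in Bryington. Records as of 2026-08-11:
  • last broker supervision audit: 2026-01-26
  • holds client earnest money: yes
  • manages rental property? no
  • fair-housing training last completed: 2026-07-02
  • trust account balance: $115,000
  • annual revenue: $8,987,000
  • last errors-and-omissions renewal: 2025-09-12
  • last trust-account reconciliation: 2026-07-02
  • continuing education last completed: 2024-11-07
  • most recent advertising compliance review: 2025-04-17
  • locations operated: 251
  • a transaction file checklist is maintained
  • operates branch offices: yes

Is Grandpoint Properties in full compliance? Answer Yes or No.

1. continuing education 642 days ago vs limit 730 → met
2. broker supervision audit 197 days ago vs limit 365 → met
3. fair-housing training 40 days ago vs limit 45 → met
4. condition 'holds client earnest money' holds; errors-and-omissions renewal 333 days ago vs limit 540 → met
5. transaction file checklist present → met
6. trust account balance $115,000 ≥ $65,000 → met
7. advertising compliance review 481 days ago vs limit 540 → met
8. condition 'manages rental property' does not hold → requirement n/a → met
9. condition 'operates branch offices' holds; trust-account reconciliation 40 days ago vs limit 45 → met
All met.

Yes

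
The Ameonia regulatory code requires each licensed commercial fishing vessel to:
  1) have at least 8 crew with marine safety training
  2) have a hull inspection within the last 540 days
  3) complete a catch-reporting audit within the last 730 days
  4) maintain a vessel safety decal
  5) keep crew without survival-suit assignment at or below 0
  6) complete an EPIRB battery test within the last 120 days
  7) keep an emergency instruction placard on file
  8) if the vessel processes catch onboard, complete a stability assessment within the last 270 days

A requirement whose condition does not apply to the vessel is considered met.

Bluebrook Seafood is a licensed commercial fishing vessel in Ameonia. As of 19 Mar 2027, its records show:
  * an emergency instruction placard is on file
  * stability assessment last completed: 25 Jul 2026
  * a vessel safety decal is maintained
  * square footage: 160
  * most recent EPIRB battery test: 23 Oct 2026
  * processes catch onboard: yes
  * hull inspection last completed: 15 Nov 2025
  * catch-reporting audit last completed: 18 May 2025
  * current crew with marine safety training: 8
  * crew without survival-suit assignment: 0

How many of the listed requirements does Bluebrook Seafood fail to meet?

1

1. crew with marine safety training 8 ≥ 8 → met
2. hull inspection 489 days ago vs limit 540 → met
3. catch-reporting audit 670 days ago vs limit 730 → met
4. vessel safety decal present → met
5. crew without survival-suit assignment 0 ≤ 0 → met
6. EPIRB battery test 147 days ago vs limit 120 → not met
7. emergency instruction placard present → met
8. condition 'processes catch onboard' holds; stability assessment 237 days ago vs limit 270 → met
Not met: 1 of 8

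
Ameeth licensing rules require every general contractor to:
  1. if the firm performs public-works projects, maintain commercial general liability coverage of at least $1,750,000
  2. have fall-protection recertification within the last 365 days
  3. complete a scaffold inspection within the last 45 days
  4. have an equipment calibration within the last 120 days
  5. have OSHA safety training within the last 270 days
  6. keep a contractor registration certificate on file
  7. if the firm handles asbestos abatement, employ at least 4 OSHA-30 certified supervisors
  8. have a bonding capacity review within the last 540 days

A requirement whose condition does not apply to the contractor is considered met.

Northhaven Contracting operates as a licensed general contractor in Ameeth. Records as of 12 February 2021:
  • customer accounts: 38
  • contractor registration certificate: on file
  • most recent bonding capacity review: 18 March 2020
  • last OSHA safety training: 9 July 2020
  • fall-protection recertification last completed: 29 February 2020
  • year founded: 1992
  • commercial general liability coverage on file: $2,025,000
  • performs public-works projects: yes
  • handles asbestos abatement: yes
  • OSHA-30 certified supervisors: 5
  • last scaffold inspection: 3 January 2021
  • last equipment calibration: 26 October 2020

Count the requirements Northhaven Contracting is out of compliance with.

1. condition 'performs public-works projects' holds; commercial general liability coverage $2,025,000 ≥ $1,750,000 → met
2. fall-protection recertification 349 days ago vs limit 365 → met
3. scaffold inspection 40 days ago vs limit 45 → met
4. equipment calibration 109 days ago vs limit 120 → met
5. OSHA safety training 218 days ago vs limit 270 → met
6. contractor registration certificate present → met
7. condition 'handles asbestos abatement' holds; OSHA-30 certified supervisors 5 ≥ 4 → met
8. bonding capacity review 331 days ago vs limit 540 → met
Not met: 0 of 8

0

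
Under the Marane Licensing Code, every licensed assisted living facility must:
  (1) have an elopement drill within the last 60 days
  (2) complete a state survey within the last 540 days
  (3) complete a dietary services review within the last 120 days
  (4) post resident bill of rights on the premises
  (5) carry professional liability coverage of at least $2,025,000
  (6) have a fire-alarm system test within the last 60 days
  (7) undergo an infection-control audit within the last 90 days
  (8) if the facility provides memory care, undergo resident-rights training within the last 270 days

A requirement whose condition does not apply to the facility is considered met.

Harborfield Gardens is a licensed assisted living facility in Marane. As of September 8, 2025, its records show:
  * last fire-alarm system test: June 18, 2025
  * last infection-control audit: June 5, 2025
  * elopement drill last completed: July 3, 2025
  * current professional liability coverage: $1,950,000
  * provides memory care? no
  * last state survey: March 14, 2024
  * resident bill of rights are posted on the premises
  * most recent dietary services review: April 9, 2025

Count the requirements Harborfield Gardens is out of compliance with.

1. elopement drill 67 days ago vs limit 60 → not met
2. state survey 543 days ago vs limit 540 → not met
3. dietary services review 152 days ago vs limit 120 → not met
4. resident bill of rights present → met
5. professional liability coverage $1,950,000 < $2,025,000 → not met
6. fire-alarm system test 82 days ago vs limit 60 → not met
7. infection-control audit 95 days ago vs limit 90 → not met
8. condition 'provides memory care' does not hold → requirement n/a → met
Not met: 6 of 8

6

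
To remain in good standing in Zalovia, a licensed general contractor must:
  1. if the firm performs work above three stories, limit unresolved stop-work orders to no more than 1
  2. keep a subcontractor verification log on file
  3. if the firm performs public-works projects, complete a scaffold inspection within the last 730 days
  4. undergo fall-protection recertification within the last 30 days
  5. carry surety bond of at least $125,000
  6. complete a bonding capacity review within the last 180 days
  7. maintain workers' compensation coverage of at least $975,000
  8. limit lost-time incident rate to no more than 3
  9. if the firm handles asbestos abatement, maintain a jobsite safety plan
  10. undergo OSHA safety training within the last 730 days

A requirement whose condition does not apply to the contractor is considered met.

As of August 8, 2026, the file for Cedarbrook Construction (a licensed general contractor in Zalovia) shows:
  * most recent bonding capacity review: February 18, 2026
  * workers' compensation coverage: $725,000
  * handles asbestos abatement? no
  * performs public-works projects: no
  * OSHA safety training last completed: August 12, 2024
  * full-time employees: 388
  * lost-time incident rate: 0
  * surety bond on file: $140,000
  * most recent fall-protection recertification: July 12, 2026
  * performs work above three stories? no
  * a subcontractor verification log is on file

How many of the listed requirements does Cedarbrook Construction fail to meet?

1

1. condition 'performs work above three stories' does not hold → requirement n/a → met
2. subcontractor verification log present → met
3. condition 'performs public-works projects' does not hold → requirement n/a → met
4. fall-protection recertification 27 days ago vs limit 30 → met
5. surety bond $140,000 ≥ $125,000 → met
6. bonding capacity review 171 days ago vs limit 180 → met
7. workers' compensation coverage $725,000 < $975,000 → not met
8. lost-time incident rate 0 ≤ 3 → met
9. condition 'handles asbestos abatement' does not hold → requirement n/a → met
10. OSHA safety training 726 days ago vs limit 730 → met
Not met: 1 of 10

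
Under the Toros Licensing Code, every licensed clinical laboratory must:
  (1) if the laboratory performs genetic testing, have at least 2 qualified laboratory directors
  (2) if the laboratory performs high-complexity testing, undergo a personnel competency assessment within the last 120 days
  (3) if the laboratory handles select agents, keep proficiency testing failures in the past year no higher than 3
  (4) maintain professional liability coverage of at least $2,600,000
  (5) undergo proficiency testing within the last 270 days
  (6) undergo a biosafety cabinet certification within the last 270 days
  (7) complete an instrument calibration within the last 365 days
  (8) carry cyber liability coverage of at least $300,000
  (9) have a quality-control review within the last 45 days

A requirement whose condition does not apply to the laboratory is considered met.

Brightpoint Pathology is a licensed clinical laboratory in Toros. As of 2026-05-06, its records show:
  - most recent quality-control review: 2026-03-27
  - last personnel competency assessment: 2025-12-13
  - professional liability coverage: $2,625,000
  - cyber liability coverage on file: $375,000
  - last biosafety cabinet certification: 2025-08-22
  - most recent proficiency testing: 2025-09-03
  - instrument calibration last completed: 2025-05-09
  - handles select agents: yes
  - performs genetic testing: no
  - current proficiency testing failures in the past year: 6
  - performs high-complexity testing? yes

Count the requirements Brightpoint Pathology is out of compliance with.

1. condition 'performs genetic testing' does not hold → requirement n/a → met
2. condition 'performs high-complexity testing' holds; personnel competency assessment 144 days ago vs limit 120 → not met
3. condition 'handles select agents' holds; proficiency testing failures in the past year 6 > 3 → not met
4. professional liability coverage $2,625,000 ≥ $2,600,000 → met
5. proficiency testing 245 days ago vs limit 270 → met
6. biosafety cabinet certification 257 days ago vs limit 270 → met
7. instrument calibration 362 days ago vs limit 365 → met
8. cyber liability coverage $375,000 ≥ $300,000 → met
9. quality-control review 40 days ago vs limit 45 → met
Not met: 2 of 9

2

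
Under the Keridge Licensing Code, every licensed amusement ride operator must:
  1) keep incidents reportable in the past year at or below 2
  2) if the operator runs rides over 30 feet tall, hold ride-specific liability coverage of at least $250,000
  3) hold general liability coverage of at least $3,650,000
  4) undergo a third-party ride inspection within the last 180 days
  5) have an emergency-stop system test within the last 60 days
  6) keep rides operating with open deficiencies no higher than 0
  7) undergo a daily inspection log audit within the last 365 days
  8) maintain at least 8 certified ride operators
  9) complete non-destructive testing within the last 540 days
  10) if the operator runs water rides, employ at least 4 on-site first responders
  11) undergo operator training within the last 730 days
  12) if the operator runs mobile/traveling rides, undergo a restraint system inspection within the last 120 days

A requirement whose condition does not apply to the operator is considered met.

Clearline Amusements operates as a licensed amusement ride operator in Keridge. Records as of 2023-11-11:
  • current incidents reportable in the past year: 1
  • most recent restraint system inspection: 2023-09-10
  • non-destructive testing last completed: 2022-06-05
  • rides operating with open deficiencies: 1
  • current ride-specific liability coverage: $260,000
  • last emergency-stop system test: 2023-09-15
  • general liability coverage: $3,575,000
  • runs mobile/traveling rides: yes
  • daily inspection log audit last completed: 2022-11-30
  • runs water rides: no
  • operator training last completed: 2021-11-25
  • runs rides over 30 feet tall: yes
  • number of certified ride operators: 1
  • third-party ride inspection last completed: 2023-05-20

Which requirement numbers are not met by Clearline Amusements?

1. incidents reportable in the past year 1 ≤ 2 → met
2. condition 'runs rides over 30 feet tall' holds; ride-specific liability coverage $260,000 ≥ $250,000 → met
3. general liability coverage $3,575,000 < $3,650,000 → not met
4. third-party ride inspection 175 days ago vs limit 180 → met
5. emergency-stop system test 57 days ago vs limit 60 → met
6. rides operating with open deficiencies 1 > 0 → not met
7. daily inspection log audit 346 days ago vs limit 365 → met
8. certified ride operators 1 < 8 → not met
9. non-destructive testing 524 days ago vs limit 540 → met
10. condition 'runs water rides' does not hold → requirement n/a → met
11. operator training 716 days ago vs limit 730 → met
12. condition 'runs mobile/traveling rides' holds; restraint system inspection 62 days ago vs limit 120 → met
Not met: 3, 6, 8

3, 6, 8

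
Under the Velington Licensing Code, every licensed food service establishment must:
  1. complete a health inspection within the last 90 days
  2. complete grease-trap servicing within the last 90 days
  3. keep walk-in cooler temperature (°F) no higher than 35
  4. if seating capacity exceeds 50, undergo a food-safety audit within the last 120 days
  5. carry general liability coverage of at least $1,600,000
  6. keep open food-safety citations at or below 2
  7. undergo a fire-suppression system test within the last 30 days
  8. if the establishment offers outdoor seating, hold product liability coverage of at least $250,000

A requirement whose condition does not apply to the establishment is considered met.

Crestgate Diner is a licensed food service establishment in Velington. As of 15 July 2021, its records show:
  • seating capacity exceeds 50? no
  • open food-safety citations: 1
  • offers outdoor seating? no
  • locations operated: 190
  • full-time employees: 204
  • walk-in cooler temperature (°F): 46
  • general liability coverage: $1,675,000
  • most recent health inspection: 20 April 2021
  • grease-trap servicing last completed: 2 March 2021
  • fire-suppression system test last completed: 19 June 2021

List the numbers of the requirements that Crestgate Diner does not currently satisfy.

1. health inspection 86 days ago vs limit 90 → met
2. grease-trap servicing 135 days ago vs limit 90 → not met
3. walk-in cooler temperature (°F) 46 > 35 → not met
4. condition 'seating capacity exceeds 50' does not hold → requirement n/a → met
5. general liability coverage $1,675,000 ≥ $1,600,000 → met
6. open food-safety citations 1 ≤ 2 → met
7. fire-suppression system test 26 days ago vs limit 30 → met
8. condition 'offers outdoor seating' does not hold → requirement n/a → met
Not met: 2, 3

2, 3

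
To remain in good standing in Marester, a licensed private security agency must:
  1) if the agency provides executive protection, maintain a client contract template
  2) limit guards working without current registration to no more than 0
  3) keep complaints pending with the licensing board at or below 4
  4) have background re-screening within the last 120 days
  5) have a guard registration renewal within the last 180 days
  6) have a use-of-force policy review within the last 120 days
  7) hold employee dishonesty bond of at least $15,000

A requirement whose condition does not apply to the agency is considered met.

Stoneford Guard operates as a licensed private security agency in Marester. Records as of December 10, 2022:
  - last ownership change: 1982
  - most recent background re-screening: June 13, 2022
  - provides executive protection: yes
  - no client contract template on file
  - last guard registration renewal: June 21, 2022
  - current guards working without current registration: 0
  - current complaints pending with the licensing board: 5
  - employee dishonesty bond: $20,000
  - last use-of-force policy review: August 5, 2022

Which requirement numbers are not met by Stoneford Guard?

1, 3, 4, 6

1. condition 'provides executive protection' holds; client contract template absent → not met
2. guards working without current registration 0 ≤ 0 → met
3. complaints pending with the licensing board 5 > 4 → not met
4. background re-screening 180 days ago vs limit 120 → not met
5. guard registration renewal 172 days ago vs limit 180 → met
6. use-of-force policy review 127 days ago vs limit 120 → not met
7. employee dishonesty bond $20,000 ≥ $15,000 → met
Not met: 1, 3, 4, 6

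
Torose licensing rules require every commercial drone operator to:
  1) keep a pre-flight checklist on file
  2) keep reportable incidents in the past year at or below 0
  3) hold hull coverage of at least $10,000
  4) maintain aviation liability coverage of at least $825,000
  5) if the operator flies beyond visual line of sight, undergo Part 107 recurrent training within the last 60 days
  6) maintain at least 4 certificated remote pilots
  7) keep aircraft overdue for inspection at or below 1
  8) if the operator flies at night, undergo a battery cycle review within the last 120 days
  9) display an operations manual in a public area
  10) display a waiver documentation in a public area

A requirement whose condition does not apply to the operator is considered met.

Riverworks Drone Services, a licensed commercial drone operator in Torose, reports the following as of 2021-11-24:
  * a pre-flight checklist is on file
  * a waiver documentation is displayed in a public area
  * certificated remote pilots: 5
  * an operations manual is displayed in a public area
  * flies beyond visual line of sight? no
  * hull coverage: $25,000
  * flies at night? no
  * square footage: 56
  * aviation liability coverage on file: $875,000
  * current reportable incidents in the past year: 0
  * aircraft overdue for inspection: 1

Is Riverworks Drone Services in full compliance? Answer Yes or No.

Yes

1. pre-flight checklist present → met
2. reportable incidents in the past year 0 ≤ 0 → met
3. hull coverage $25,000 ≥ $10,000 → met
4. aviation liability coverage $875,000 ≥ $825,000 → met
5. condition 'flies beyond visual line of sight' does not hold → requirement n/a → met
6. certificated remote pilots 5 ≥ 4 → met
7. aircraft overdue for inspection 1 ≤ 1 → met
8. condition 'flies at night' does not hold → requirement n/a → met
9. operations manual present → met
10. waiver documentation present → met
All met.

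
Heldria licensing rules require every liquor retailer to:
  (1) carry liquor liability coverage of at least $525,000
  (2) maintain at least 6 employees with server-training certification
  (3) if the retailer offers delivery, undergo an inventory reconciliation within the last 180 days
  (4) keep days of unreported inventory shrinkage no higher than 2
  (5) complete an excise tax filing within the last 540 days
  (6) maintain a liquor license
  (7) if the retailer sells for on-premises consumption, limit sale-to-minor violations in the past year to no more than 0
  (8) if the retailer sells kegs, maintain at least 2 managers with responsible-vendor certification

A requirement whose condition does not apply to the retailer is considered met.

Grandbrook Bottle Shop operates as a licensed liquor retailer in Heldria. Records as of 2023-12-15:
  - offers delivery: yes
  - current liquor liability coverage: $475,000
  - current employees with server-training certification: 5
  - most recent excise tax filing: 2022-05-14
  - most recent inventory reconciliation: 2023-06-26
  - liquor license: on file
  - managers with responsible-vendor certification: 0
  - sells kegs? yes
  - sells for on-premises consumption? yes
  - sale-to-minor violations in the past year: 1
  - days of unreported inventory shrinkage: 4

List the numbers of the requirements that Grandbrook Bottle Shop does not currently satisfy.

1, 2, 4, 5, 7, 8

1. liquor liability coverage $475,000 < $525,000 → not met
2. employees with server-training certification 5 < 6 → not met
3. condition 'offers delivery' holds; inventory reconciliation 172 days ago vs limit 180 → met
4. days of unreported inventory shrinkage 4 > 2 → not met
5. excise tax filing 580 days ago vs limit 540 → not met
6. liquor license present → met
7. condition 'sells for on-premises consumption' holds; sale-to-minor violations in the past year 1 > 0 → not met
8. condition 'sells kegs' holds; managers with responsible-vendor certification 0 < 2 → not met
Not met: 1, 2, 4, 5, 7, 8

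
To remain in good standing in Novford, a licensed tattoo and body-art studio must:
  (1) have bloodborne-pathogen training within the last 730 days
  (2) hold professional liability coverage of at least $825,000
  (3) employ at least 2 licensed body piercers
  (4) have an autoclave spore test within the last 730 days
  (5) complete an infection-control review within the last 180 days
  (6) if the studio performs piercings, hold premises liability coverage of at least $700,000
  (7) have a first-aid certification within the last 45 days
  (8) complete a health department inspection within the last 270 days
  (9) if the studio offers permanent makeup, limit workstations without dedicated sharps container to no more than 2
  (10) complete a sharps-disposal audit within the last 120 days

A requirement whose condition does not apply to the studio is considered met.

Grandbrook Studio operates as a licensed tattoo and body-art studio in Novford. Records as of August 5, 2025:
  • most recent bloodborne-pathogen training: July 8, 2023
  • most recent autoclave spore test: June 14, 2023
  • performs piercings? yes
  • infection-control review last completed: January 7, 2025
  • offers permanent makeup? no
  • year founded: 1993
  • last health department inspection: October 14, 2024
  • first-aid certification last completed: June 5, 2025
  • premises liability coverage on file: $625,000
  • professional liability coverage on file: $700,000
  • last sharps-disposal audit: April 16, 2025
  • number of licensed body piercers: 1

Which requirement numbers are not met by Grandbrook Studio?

1. bloodborne-pathogen training 759 days ago vs limit 730 → not met
2. professional liability coverage $700,000 < $825,000 → not met
3. licensed body piercers 1 < 2 → not met
4. autoclave spore test 783 days ago vs limit 730 → not met
5. infection-control review 210 days ago vs limit 180 → not met
6. condition 'performs piercings' holds; premises liability coverage $625,000 < $700,000 → not met
7. first-aid certification 61 days ago vs limit 45 → not met
8. health department inspection 295 days ago vs limit 270 → not met
9. condition 'offers permanent makeup' does not hold → requirement n/a → met
10. sharps-disposal audit 111 days ago vs limit 120 → met
Not met: 1, 2, 3, 4, 5, 6, 7, 8

1, 2, 3, 4, 5, 6, 7, 8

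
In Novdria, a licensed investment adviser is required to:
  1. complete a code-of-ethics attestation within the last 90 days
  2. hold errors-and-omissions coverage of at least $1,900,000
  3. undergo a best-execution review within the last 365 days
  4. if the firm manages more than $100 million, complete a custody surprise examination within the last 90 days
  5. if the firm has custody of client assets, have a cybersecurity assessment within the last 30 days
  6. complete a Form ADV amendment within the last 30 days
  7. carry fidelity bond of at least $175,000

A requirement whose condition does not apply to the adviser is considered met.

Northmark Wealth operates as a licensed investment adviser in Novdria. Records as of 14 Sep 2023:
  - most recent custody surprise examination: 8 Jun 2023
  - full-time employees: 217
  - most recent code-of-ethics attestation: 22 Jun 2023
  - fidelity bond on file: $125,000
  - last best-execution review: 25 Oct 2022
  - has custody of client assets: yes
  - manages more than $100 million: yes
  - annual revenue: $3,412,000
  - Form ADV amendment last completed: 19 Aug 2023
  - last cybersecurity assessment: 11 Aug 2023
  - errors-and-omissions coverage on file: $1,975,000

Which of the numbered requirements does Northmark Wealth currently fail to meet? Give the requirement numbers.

4, 5, 7

1. code-of-ethics attestation 84 days ago vs limit 90 → met
2. errors-and-omissions coverage $1,975,000 ≥ $1,900,000 → met
3. best-execution review 324 days ago vs limit 365 → met
4. condition 'manages more than $100 million' holds; custody surprise examination 98 days ago vs limit 90 → not met
5. condition 'has custody of client assets' holds; cybersecurity assessment 34 days ago vs limit 30 → not met
6. Form ADV amendment 26 days ago vs limit 30 → met
7. fidelity bond $125,000 < $175,000 → not met
Not met: 4, 5, 7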